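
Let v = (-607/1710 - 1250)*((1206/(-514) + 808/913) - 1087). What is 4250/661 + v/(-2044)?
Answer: -11915502718657385/18070122948108 ≈ -659.40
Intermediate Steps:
v = 18202250108285/13374537 (v = (-607*1/1710 - 1250)*((1206*(-1/514) + 808*(1/913)) - 1087) = (-607/1710 - 1250)*((-603/257 + 808/913) - 1087) = -2138107*(-342883/234641 - 1087)/1710 = -2138107/1710*(-255397650/234641) = 18202250108285/13374537 ≈ 1.3610e+6)
4250/661 + v/(-2044) = 4250/661 + (18202250108285/13374537)/(-2044) = 4250*(1/661) + (18202250108285/13374537)*(-1/2044) = 4250/661 - 18202250108285/27337553628 = -11915502718657385/18070122948108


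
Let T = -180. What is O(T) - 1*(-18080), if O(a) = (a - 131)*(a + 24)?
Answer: 66596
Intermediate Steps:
O(a) = (-131 + a)*(24 + a)
O(T) - 1*(-18080) = (-3144 + (-180)² - 107*(-180)) - 1*(-18080) = (-3144 + 32400 + 19260) + 18080 = 48516 + 18080 = 66596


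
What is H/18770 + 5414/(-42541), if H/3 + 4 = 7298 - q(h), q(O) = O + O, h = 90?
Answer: 403144621/399247285 ≈ 1.0098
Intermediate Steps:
q(O) = 2*O
H = 21342 (H = -12 + 3*(7298 - 2*90) = -12 + 3*(7298 - 1*180) = -12 + 3*(7298 - 180) = -12 + 3*7118 = -12 + 21354 = 21342)
H/18770 + 5414/(-42541) = 21342/18770 + 5414/(-42541) = 21342*(1/18770) + 5414*(-1/42541) = 10671/9385 - 5414/42541 = 403144621/399247285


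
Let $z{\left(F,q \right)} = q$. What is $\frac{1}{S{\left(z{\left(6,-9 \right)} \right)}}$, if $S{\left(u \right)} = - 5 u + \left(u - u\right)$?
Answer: $\frac{1}{45} \approx 0.022222$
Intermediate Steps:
$S{\left(u \right)} = - 5 u$ ($S{\left(u \right)} = - 5 u + 0 = - 5 u$)
$\frac{1}{S{\left(z{\left(6,-9 \right)} \right)}} = \frac{1}{\left(-5\right) \left(-9\right)} = \frac{1}{45}$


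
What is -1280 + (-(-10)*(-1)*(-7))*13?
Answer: -370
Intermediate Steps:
-1280 + (-(-10)*(-1)*(-7))*13 = -1280 + (-10*1*(-7))*13 = -1280 - 10*(-7)*13 = -1280 + 70*13 = -1280 + 910 = -370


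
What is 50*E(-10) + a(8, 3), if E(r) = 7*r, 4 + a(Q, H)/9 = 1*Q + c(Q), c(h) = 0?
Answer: -3464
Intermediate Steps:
a(Q, H) = -36 + 9*Q (a(Q, H) = -36 + 9*(1*Q + 0) = -36 + 9*(Q + 0) = -36 + 9*Q)
50*E(-10) + a(8, 3) = 50*(7*(-10)) + (-36 + 9*8) = 50*(-70) + (-36 + 72) = -3500 + 36 = -3464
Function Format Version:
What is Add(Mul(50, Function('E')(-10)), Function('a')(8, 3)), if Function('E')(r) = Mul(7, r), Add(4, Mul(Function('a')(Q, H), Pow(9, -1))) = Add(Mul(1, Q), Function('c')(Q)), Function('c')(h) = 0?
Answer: -3464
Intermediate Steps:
Function('a')(Q, H) = Add(-36, Mul(9, Q)) (Function('a')(Q, H) = Add(-36, Mul(9, Add(Mul(1, Q), 0))) = Add(-36, Mul(9, Add(Q, 0))) = Add(-36, Mul(9, Q)))
Add(Mul(50, Function('E')(-10)), Function('a')(8, 3)) = Add(Mul(50, Mul(7, -10)), Add(-36, Mul(9, 8))) = Add(Mul(50, -70), Add(-36, 72)) = Add(-3500, 36) = -3464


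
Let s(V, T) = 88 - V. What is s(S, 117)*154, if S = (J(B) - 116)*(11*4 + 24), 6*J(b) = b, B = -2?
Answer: 3695384/3 ≈ 1.2318e+6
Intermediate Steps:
J(b) = b/6
S = -23732/3 (S = ((1/6)*(-2) - 116)*(11*4 + 24) = (-1/3 - 116)*(44 + 24) = -349/3*68 = -23732/3 ≈ -7910.7)
s(S, 117)*154 = (88 - 1*(-23732/3))*154 = (88 + 23732/3)*154 = (23996/3)*154 = 3695384/3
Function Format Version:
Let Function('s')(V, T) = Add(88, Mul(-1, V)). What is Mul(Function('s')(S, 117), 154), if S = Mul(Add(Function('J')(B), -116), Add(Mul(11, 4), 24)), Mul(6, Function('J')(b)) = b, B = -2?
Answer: Rational(3695384, 3) ≈ 1.2318e+6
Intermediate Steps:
Function('J')(b) = Mul(Rational(1, 6), b)
S = Rational(-23732, 3) (S = Mul(Add(Mul(Rational(1, 6), -2), -116), Add(Mul(11, 4), 24)) = Mul(Add(Rational(-1, 3), -116), Add(44, 24)) = Mul(Rational(-349, 3), 68) = Rational(-23732, 3) ≈ -7910.7)
Mul(Function('s')(S, 117), 154) = Mul(Add(88, Mul(-1, Rational(-23732, 3))), 154) = Mul(Add(88, Rational(23732, 3)), 154) = Mul(Rational(23996, 3), 154) = Rational(3695384, 3)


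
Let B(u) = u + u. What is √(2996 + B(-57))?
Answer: √2882 ≈ 53.684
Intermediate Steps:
B(u) = 2*u
√(2996 + B(-57)) = √(2996 + 2*(-57)) = √(2996 - 114) = √2882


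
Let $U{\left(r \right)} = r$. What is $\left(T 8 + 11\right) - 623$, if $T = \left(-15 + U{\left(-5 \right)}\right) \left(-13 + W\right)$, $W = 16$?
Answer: $-1092$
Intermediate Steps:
$T = -60$ ($T = \left(-15 - 5\right) \left(-13 + 16\right) = \left(-20\right) 3 = -60$)
$\left(T 8 + 11\right) - 623 = \left(\left(-60\right) 8 + 11\right) - 623 = \left(-480 + 11\right) - 623 = -469 - 623 = -1092$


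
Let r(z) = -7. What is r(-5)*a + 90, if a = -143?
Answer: 1091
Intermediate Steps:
r(-5)*a + 90 = -7*(-143) + 90 = 1001 + 90 = 1091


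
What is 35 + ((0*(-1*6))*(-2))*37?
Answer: 35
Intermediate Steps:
35 + ((0*(-1*6))*(-2))*37 = 35 + ((0*(-6))*(-2))*37 = 35 + (0*(-2))*37 = 35 + 0*37 = 35 + 0 = 35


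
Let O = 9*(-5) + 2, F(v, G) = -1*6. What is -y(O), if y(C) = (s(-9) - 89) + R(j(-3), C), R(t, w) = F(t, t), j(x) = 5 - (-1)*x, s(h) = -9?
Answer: 104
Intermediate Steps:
j(x) = 5 + x
F(v, G) = -6
R(t, w) = -6
O = -43 (O = -45 + 2 = -43)
y(C) = -104 (y(C) = (-9 - 89) - 6 = -98 - 6 = -104)
-y(O) = -1*(-104) = 104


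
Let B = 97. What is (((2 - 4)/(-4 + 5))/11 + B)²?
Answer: 1134225/121 ≈ 9373.8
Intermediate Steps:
(((2 - 4)/(-4 + 5))/11 + B)² = (((2 - 4)/(-4 + 5))/11 + 97)² = (-2/1*(1/11) + 97)² = (-2*1*(1/11) + 97)² = (-2*1/11 + 97)² = (-2/11 + 97)² = (1065/11)² = 1134225/121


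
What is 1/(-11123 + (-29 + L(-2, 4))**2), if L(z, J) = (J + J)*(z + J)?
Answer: -1/10954 ≈ -9.1291e-5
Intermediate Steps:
L(z, J) = 2*J*(J + z) (L(z, J) = (2*J)*(J + z) = 2*J*(J + z))
1/(-11123 + (-29 + L(-2, 4))**2) = 1/(-11123 + (-29 + 2*4*(4 - 2))**2) = 1/(-11123 + (-29 + 2*4*2)**2) = 1/(-11123 + (-29 + 16)**2) = 1/(-11123 + (-13)**2) = 1/(-11123 + 169) = 1/(-10954) = -1/10954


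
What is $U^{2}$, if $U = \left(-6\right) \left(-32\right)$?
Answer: $36864$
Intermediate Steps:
$U = 192$
$U^{2} = 192^{2} = 36864$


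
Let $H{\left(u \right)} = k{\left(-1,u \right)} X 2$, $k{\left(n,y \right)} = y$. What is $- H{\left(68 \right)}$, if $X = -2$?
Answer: $272$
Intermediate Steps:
$H{\left(u \right)} = - 4 u$ ($H{\left(u \right)} = u \left(-2\right) 2 = - 2 u 2 = - 4 u$)
$- H{\left(68 \right)} = - \left(-4\right) 68 = \left(-1\right) \left(-272\right) = 272$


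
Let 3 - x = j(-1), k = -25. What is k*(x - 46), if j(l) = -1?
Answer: 1050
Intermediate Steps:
x = 4 (x = 3 - 1*(-1) = 3 + 1 = 4)
k*(x - 46) = -25*(4 - 46) = -25*(-42) = 1050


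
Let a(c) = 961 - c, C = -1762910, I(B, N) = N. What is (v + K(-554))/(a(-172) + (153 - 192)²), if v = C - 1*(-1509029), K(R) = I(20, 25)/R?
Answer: -140650099/1470316 ≈ -95.660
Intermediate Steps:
K(R) = 25/R
v = -253881 (v = -1762910 - 1*(-1509029) = -1762910 + 1509029 = -253881)
(v + K(-554))/(a(-172) + (153 - 192)²) = (-253881 + 25/(-554))/((961 - 1*(-172)) + (153 - 192)²) = (-253881 + 25*(-1/554))/((961 + 172) + (-39)²) = (-253881 - 25/554)/(1133 + 1521) = -140650099/554/2654 = -140650099/554*1/2654 = -140650099/1470316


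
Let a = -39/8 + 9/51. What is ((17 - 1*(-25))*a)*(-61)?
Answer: 818559/68 ≈ 12038.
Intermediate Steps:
a = -639/136 (a = -39*1/8 + 9*(1/51) = -39/8 + 3/17 = -639/136 ≈ -4.6985)
((17 - 1*(-25))*a)*(-61) = ((17 - 1*(-25))*(-639/136))*(-61) = ((17 + 25)*(-639/136))*(-61) = (42*(-639/136))*(-61) = -13419/68*(-61) = 818559/68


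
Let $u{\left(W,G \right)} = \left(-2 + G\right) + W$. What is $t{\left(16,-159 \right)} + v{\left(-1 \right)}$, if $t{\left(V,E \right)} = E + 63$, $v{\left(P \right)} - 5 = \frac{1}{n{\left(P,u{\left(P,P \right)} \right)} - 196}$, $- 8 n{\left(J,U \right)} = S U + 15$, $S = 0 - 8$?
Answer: $- \frac{146973}{1615} \approx -91.005$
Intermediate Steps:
$S = -8$ ($S = 0 - 8 = -8$)
$u{\left(W,G \right)} = -2 + G + W$
$n{\left(J,U \right)} = - \frac{15}{8} + U$ ($n{\left(J,U \right)} = - \frac{- 8 U + 15}{8} = - \frac{15 - 8 U}{8} = - \frac{15}{8} + U$)
$v{\left(P \right)} = 5 + \frac{1}{- \frac{1599}{8} + 2 P}$ ($v{\left(P \right)} = 5 + \frac{1}{\left(- \frac{15}{8} + \left(-2 + P + P\right)\right) - 196} = 5 + \frac{1}{\left(- \frac{15}{8} + \left(-2 + 2 P\right)\right) - 196} = 5 + \frac{1}{\left(- \frac{31}{8} + 2 P\right) - 196} = 5 + \frac{1}{- \frac{1599}{8} + 2 P}$)
$t{\left(V,E \right)} = 63 + E$
$t{\left(16,-159 \right)} + v{\left(-1 \right)} = \left(63 - 159\right) + \frac{-7987 + 80 \left(-1\right)}{-1599 + 16 \left(-1\right)} = -96 + \frac{-7987 - 80}{-1599 - 16} = -96 + \frac{1}{-1615} \left(-8067\right) = -96 - - \frac{8067}{1615} = -96 + \frac{8067}{1615} = - \frac{146973}{1615}$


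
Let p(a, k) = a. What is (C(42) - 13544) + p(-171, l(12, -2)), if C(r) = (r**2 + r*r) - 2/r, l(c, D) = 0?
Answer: -213928/21 ≈ -10187.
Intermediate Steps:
C(r) = -2/r + 2*r**2 (C(r) = (r**2 + r**2) - 2/r = 2*r**2 - 2/r = -2/r + 2*r**2)
(C(42) - 13544) + p(-171, l(12, -2)) = (2*(-1 + 42**3)/42 - 13544) - 171 = (2*(1/42)*(-1 + 74088) - 13544) - 171 = (2*(1/42)*74087 - 13544) - 171 = (74087/21 - 13544) - 171 = -210337/21 - 171 = -213928/21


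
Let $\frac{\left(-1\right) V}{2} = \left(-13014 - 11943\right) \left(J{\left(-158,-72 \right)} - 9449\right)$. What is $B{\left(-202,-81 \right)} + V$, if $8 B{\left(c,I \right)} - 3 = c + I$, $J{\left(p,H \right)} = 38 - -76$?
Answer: $-465947225$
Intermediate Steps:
$J{\left(p,H \right)} = 114$ ($J{\left(p,H \right)} = 38 + 76 = 114$)
$B{\left(c,I \right)} = \frac{3}{8} + \frac{I}{8} + \frac{c}{8}$ ($B{\left(c,I \right)} = \frac{3}{8} + \frac{c + I}{8} = \frac{3}{8} + \frac{I + c}{8} = \frac{3}{8} + \left(\frac{I}{8} + \frac{c}{8}\right) = \frac{3}{8} + \frac{I}{8} + \frac{c}{8}$)
$V = -465947190$ ($V = - 2 \left(-13014 - 11943\right) \left(114 - 9449\right) = - 2 \left(\left(-24957\right) \left(-9335\right)\right) = \left(-2\right) 232973595 = -465947190$)
$B{\left(-202,-81 \right)} + V = \left(\frac{3}{8} + \frac{1}{8} \left(-81\right) + \frac{1}{8} \left(-202\right)\right) - 465947190 = \left(\frac{3}{8} - \frac{81}{8} - \frac{101}{4}\right) - 465947190 = -35 - 465947190 = -465947225$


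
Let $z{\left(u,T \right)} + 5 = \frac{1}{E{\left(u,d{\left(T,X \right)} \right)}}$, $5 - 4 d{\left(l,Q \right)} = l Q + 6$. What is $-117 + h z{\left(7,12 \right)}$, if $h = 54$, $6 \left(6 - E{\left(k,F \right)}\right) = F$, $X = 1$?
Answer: $- \frac{59463}{157} \approx -378.75$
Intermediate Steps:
$d{\left(l,Q \right)} = - \frac{1}{4} - \frac{Q l}{4}$ ($d{\left(l,Q \right)} = \frac{5}{4} - \frac{l Q + 6}{4} = \frac{5}{4} - \frac{Q l + 6}{4} = \frac{5}{4} - \frac{6 + Q l}{4} = \frac{5}{4} - \left(\frac{3}{2} + \frac{Q l}{4}\right) = - \frac{1}{4} - \frac{Q l}{4}$)
$E{\left(k,F \right)} = 6 - \frac{F}{6}$
$z{\left(u,T \right)} = -5 + \frac{1}{\frac{145}{24} + \frac{T}{24}}$ ($z{\left(u,T \right)} = -5 + \frac{1}{6 - \frac{- \frac{1}{4} - \frac{T}{4}}{6}} = -5 + \frac{1}{6 + \left(\frac{1}{24} + \frac{T}{24}\right)} = -5 + \frac{1}{\frac{145}{24} + \frac{T}{24}}$)
$-117 + h z{\left(7,12 \right)} = -117 + 54 \frac{-701 - 60}{145 + 12} = -117 + 54 \frac{-701 - 60}{157} = -117 + 54 \cdot \frac{1}{157} \left(-761\right) = -117 + 54 \left(- \frac{761}{157}\right) = -117 - \frac{41094}{157} = - \frac{59463}{157}$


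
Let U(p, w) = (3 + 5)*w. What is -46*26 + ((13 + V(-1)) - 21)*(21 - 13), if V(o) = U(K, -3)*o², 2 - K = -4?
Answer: -1452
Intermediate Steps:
K = 6 (K = 2 - 1*(-4) = 2 + 4 = 6)
U(p, w) = 8*w
V(o) = -24*o² (V(o) = (8*(-3))*o² = -24*o²)
-46*26 + ((13 + V(-1)) - 21)*(21 - 13) = -46*26 + ((13 - 24*(-1)²) - 21)*(21 - 13) = -1196 + ((13 - 24*1) - 21)*8 = -1196 + ((13 - 24) - 21)*8 = -1196 + (-11 - 21)*8 = -1196 - 32*8 = -1196 - 256 = -1452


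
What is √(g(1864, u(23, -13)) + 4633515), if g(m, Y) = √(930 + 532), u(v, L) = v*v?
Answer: √(4633515 + √1462) ≈ 2152.6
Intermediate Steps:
u(v, L) = v²
g(m, Y) = √1462
√(g(1864, u(23, -13)) + 4633515) = √(√1462 + 4633515) = √(4633515 + √1462)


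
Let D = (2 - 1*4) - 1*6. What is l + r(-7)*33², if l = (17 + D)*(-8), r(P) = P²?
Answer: 53289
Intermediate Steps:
D = -8 (D = (2 - 4) - 6 = -2 - 6 = -8)
l = -72 (l = (17 - 8)*(-8) = 9*(-8) = -72)
l + r(-7)*33² = -72 + (-7)²*33² = -72 + 49*1089 = -72 + 53361 = 53289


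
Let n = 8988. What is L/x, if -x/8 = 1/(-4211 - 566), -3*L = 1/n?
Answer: -4777/215712 ≈ -0.022145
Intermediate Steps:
L = -1/26964 (L = -1/3/8988 = -1/3*1/8988 = -1/26964 ≈ -3.7086e-5)
x = 8/4777 (x = -8/(-4211 - 566) = -8/(-4777) = -8*(-1/4777) = 8/4777 ≈ 0.0016747)
L/x = -1/(26964*8/4777) = -1/26964*4777/8 = -4777/215712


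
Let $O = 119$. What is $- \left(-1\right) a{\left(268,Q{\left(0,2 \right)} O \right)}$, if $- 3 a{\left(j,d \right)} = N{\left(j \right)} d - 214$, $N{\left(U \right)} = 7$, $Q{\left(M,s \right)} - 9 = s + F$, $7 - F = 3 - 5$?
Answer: $-5482$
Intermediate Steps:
$F = 9$ ($F = 7 - \left(3 - 5\right) = 7 - -2 = 7 + 2 = 9$)
$Q{\left(M,s \right)} = 18 + s$ ($Q{\left(M,s \right)} = 9 + \left(s + 9\right) = 9 + \left(9 + s\right) = 18 + s$)
$a{\left(j,d \right)} = \frac{214}{3} - \frac{7 d}{3}$ ($a{\left(j,d \right)} = - \frac{7 d - 214}{3} = - \frac{-214 + 7 d}{3} = \frac{214}{3} - \frac{7 d}{3}$)
$- \left(-1\right) a{\left(268,Q{\left(0,2 \right)} O \right)} = - \left(-1\right) \left(\frac{214}{3} - \frac{7 \left(18 + 2\right) 119}{3}\right) = - \left(-1\right) \left(\frac{214}{3} - \frac{7 \cdot 20 \cdot 119}{3}\right) = - \left(-1\right) \left(\frac{214}{3} - \frac{16660}{3}\right) = - \left(-1\right) \left(-5482\right) = \left(-1\right) 5482 = -5482$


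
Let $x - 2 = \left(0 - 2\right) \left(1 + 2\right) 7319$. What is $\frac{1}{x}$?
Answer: $- \frac{1}{43912} \approx -2.2773 \cdot 10^{-5}$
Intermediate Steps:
$x = -43912$ ($x = 2 + \left(0 - 2\right) \left(1 + 2\right) 7319 = 2 + \left(-2\right) 3 \cdot 7319 = 2 - 43914 = -43912$)
$\frac{1}{x} = \frac{1}{-43912} = - \frac{1}{43912}$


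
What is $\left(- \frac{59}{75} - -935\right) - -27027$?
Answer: $\frac{2097091}{75} \approx 27961.0$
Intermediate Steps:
$\left(- \frac{59}{75} - -935\right) - -27027 = \left(\left(-59\right) \frac{1}{75} + 935\right) + 27027 = \left(- \frac{59}{75} + 935\right) + 27027 = \frac{70066}{75} + 27027 = \frac{2097091}{75}$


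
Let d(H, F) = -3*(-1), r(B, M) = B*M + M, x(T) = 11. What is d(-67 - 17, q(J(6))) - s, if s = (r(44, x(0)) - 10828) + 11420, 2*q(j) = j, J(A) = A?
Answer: -1084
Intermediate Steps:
q(j) = j/2
r(B, M) = M + B*M
d(H, F) = 3
s = 1087 (s = (11*(1 + 44) - 10828) + 11420 = (11*45 - 10828) + 11420 = (495 - 10828) + 11420 = -10333 + 11420 = 1087)
d(-67 - 17, q(J(6))) - s = 3 - 1*1087 = 3 - 1087 = -1084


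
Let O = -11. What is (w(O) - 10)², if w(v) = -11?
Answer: 441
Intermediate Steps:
(w(O) - 10)² = (-11 - 10)² = (-21)² = 441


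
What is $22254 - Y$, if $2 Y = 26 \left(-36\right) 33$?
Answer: $37698$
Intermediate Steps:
$Y = -15444$ ($Y = \frac{26 \left(-36\right) 33}{2} = \frac{\left(-936\right) 33}{2} = \frac{1}{2} \left(-30888\right) = -15444$)
$22254 - Y = 22254 - -15444 = 22254 + 15444 = 37698$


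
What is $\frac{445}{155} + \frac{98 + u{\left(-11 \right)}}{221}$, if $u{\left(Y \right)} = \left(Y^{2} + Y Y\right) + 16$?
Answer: $\frac{30705}{6851} \approx 4.4818$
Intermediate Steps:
$u{\left(Y \right)} = 16 + 2 Y^{2}$ ($u{\left(Y \right)} = \left(Y^{2} + Y^{2}\right) + 16 = 2 Y^{2} + 16 = 16 + 2 Y^{2}$)
$\frac{445}{155} + \frac{98 + u{\left(-11 \right)}}{221} = \frac{445}{155} + \frac{98 + \left(16 + 2 \left(-11\right)^{2}\right)}{221} = 445 \cdot \frac{1}{155} + \left(98 + \left(16 + 2 \cdot 121\right)\right) \frac{1}{221} = \frac{89}{31} + \left(98 + \left(16 + 242\right)\right) \frac{1}{221} = \frac{89}{31} + \left(98 + 258\right) \frac{1}{221} = \frac{89}{31} + 356 \cdot \frac{1}{221} = \frac{89}{31} + \frac{356}{221} = \frac{30705}{6851}$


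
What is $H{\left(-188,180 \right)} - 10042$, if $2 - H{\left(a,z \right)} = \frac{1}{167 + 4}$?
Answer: $- \frac{1716841}{171} \approx -10040.0$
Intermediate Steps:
$H{\left(a,z \right)} = \frac{341}{171}$ ($H{\left(a,z \right)} = 2 - \frac{1}{167 + 4} = 2 - \frac{1}{171} = \frac{341}{171}$)
$H{\left(-188,180 \right)} - 10042 = \frac{341}{171} - 10042 = - \frac{1716841}{171}$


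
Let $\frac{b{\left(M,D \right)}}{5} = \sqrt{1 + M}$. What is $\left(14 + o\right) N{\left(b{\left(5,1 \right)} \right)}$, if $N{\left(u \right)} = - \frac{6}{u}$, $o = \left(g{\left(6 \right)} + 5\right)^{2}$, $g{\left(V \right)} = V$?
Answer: $- 27 \sqrt{6} \approx -66.136$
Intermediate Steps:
$b{\left(M,D \right)} = 5 \sqrt{1 + M}$
$o = 121$ ($o = \left(6 + 5\right)^{2} = 11^{2} = 121$)
$\left(14 + o\right) N{\left(b{\left(5,1 \right)} \right)} = \left(14 + 121\right) \left(- \frac{6}{5 \sqrt{1 + 5}}\right) = 135 \left(- \frac{6}{5 \sqrt{6}}\right) = 135 \left(- 6 \frac{\sqrt{6}}{30}\right) = 135 \left(- \frac{\sqrt{6}}{5}\right) = - 27 \sqrt{6}$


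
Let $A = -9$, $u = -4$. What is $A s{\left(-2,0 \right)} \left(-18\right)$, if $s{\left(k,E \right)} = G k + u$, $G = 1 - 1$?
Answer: $-648$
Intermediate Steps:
$G = 0$ ($G = 1 - 1 = 0$)
$s{\left(k,E \right)} = -4$ ($s{\left(k,E \right)} = 0 k - 4 = 0 - 4 = -4$)
$A s{\left(-2,0 \right)} \left(-18\right) = \left(-9\right) \left(-4\right) \left(-18\right) = 36 \left(-18\right) = -648$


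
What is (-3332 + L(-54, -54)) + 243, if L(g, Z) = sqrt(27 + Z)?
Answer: -3089 + 3*I*sqrt(3) ≈ -3089.0 + 5.1962*I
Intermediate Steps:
(-3332 + L(-54, -54)) + 243 = (-3332 + sqrt(27 - 54)) + 243 = (-3332 + sqrt(-27)) + 243 = (-3332 + 3*I*sqrt(3)) + 243 = -3089 + 3*I*sqrt(3)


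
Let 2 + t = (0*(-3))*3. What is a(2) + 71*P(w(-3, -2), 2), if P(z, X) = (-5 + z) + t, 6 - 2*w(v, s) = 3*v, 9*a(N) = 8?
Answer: 655/18 ≈ 36.389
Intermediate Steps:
t = -2 (t = -2 + (0*(-3))*3 = -2 + 0*3 = -2 + 0 = -2)
a(N) = 8/9 (a(N) = (1/9)*8 = 8/9)
w(v, s) = 3 - 3*v/2
P(z, X) = -7 + z (P(z, X) = (-5 + z) - 2 = -7 + z)
a(2) + 71*P(w(-3, -2), 2) = 8/9 + 71*(-7 + (3 - 3/2*(-3))) = 8/9 + 71*(-7 + (3 + 9/2)) = 8/9 + 71*(-7 + 15/2) = 8/9 + 71*(1/2) = 8/9 + 71/2 = 655/18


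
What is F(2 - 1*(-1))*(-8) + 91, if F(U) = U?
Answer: 67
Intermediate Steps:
F(2 - 1*(-1))*(-8) + 91 = (2 - 1*(-1))*(-8) + 91 = (2 + 1)*(-8) + 91 = 3*(-8) + 91 = -24 + 91 = 67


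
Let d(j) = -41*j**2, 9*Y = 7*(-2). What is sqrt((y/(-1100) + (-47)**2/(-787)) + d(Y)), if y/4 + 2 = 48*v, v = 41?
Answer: I*sqrt(16567103274689)/389565 ≈ 10.448*I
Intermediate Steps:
y = 7864 (y = -8 + 4*(48*41) = -8 + 4*1968 = -8 + 7872 = 7864)
Y = -14/9 (Y = (7*(-2))/9 = (1/9)*(-14) = -14/9 ≈ -1.5556)
sqrt((y/(-1100) + (-47)**2/(-787)) + d(Y)) = sqrt((7864/(-1100) + (-47)**2/(-787)) - 41*(-14/9)**2) = sqrt((7864*(-1/1100) + 2209*(-1/787)) - 41*196/81) = sqrt((-1966/275 - 2209/787) - 8036/81) = sqrt(-2154717/216425 - 8036/81) = sqrt(-1913723377/17530425) = I*sqrt(16567103274689)/389565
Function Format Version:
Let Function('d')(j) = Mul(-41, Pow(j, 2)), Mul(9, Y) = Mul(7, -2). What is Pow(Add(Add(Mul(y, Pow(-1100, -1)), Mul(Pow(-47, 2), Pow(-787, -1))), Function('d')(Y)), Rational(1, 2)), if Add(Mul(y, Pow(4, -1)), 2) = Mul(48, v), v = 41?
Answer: Mul(Rational(1, 389565), I, Pow(16567103274689, Rational(1, 2))) ≈ Mul(10.448, I)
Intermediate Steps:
y = 7864 (y = Add(-8, Mul(4, Mul(48, 41))) = Add(-8, Mul(4, 1968)) = Add(-8, 7872) = 7864)
Y = Rational(-14, 9) (Y = Mul(Rational(1, 9), Mul(7, -2)) = Mul(Rational(1, 9), -14) = Rational(-14, 9) ≈ -1.5556)
Pow(Add(Add(Mul(y, Pow(-1100, -1)), Mul(Pow(-47, 2), Pow(-787, -1))), Function('d')(Y)), Rational(1, 2)) = Pow(Add(Add(Mul(7864, Pow(-1100, -1)), Mul(Pow(-47, 2), Pow(-787, -1))), Mul(-41, Pow(Rational(-14, 9), 2))), Rational(1, 2)) = Pow(Add(Add(Mul(7864, Rational(-1, 1100)), Mul(2209, Rational(-1, 787))), Mul(-41, Rational(196, 81))), Rational(1, 2)) = Pow(Add(Add(Rational(-1966, 275), Rational(-2209, 787)), Rational(-8036, 81)), Rational(1, 2)) = Pow(Add(Rational(-2154717, 216425), Rational(-8036, 81)), Rational(1, 2)) = Pow(Rational(-1913723377, 17530425), Rational(1, 2)) = Mul(Rational(1, 389565), I, Pow(16567103274689, Rational(1, 2)))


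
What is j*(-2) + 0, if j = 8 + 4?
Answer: -24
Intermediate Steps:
j = 12
j*(-2) + 0 = 12*(-2) + 0 = -24 + 0 = -24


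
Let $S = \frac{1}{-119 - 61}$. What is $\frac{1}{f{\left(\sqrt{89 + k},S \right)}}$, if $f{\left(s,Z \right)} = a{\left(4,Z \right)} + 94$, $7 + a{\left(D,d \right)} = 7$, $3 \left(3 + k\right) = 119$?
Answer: $\frac{1}{94} \approx 0.010638$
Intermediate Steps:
$k = \frac{110}{3}$ ($k = -3 + \frac{1}{3} \cdot 119 = -3 + \frac{119}{3} = \frac{110}{3} \approx 36.667$)
$S = - \frac{1}{180}$ ($S = \frac{1}{-180} = - \frac{1}{180} \approx -0.0055556$)
$a{\left(D,d \right)} = 0$ ($a{\left(D,d \right)} = -7 + 7 = 0$)
$f{\left(s,Z \right)} = 94$ ($f{\left(s,Z \right)} = 0 + 94 = 94$)
$\frac{1}{f{\left(\sqrt{89 + k},S \right)}} = \frac{1}{94}$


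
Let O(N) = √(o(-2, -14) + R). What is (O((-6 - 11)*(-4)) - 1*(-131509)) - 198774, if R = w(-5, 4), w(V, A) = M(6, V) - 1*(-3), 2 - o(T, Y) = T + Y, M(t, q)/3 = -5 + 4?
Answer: -67265 + 3*√2 ≈ -67261.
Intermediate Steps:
M(t, q) = -3 (M(t, q) = 3*(-5 + 4) = 3*(-1) = -3)
o(T, Y) = 2 - T - Y (o(T, Y) = 2 - (T + Y) = 2 + (-T - Y) = 2 - T - Y)
w(V, A) = 0 (w(V, A) = -3 - 1*(-3) = -3 + 3 = 0)
R = 0
O(N) = 3*√2 (O(N) = √((2 - 1*(-2) - 1*(-14)) + 0) = √((2 + 2 + 14) + 0) = √(18 + 0) = √18 = 3*√2)
(O((-6 - 11)*(-4)) - 1*(-131509)) - 198774 = (3*√2 - 1*(-131509)) - 198774 = (3*√2 + 131509) - 198774 = (131509 + 3*√2) - 198774 = -67265 + 3*√2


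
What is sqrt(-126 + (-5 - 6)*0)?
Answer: 3*I*sqrt(14) ≈ 11.225*I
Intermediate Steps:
sqrt(-126 + (-5 - 6)*0) = sqrt(-126 - 11*0) = sqrt(-126 + 0) = sqrt(-126) = 3*I*sqrt(14)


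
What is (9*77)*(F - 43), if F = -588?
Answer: -437283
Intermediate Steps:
(9*77)*(F - 43) = (9*77)*(-588 - 43) = 693*(-631) = -437283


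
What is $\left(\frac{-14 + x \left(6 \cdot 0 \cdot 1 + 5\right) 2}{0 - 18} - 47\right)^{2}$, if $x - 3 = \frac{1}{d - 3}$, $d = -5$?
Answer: $\frac{11854249}{5184} \approx 2286.7$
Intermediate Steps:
$x = \frac{23}{8}$ ($x = 3 + \frac{1}{-5 - 3} = 3 + \frac{1}{-8} = 3 - \frac{1}{8} = \frac{23}{8} \approx 2.875$)
$\left(\frac{-14 + x \left(6 \cdot 0 \cdot 1 + 5\right) 2}{0 - 18} - 47\right)^{2} = \left(\frac{-14 + \frac{23 \left(6 \cdot 0 \cdot 1 + 5\right) 2}{8}}{0 - 18} - 47\right)^{2} = \left(\frac{-14 + \frac{23 \left(0 \cdot 1 + 5\right) 2}{8}}{-18} - 47\right)^{2} = \left(\left(-14 + \frac{23 \left(0 + 5\right) 2}{8}\right) \left(- \frac{1}{18}\right) - 47\right)^{2} = \left(\left(-14 + \frac{23 \cdot 5 \cdot 2}{8}\right) \left(- \frac{1}{18}\right) - 47\right)^{2} = \left(\left(-14 + \frac{23}{8} \cdot 10\right) \left(- \frac{1}{18}\right) - 47\right)^{2} = \left(\left(-14 + \frac{115}{4}\right) \left(- \frac{1}{18}\right) - 47\right)^{2} = \left(\frac{59}{4} \left(- \frac{1}{18}\right) - 47\right)^{2} = \left(- \frac{59}{72} - 47\right)^{2} = \left(- \frac{3443}{72}\right)^{2} = \frac{11854249}{5184}$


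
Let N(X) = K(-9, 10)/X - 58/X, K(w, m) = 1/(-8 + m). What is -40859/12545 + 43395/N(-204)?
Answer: 3417023591/22195 ≈ 1.5395e+5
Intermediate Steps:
N(X) = -115/(2*X) (N(X) = 1/((-8 + 10)*X) - 58/X = 1/(2*X) - 58/X = -115/(2*X))
-40859/12545 + 43395/N(-204) = -40859/12545 + 43395/((-115/2/(-204))) = -40859*1/12545 + 43395/((-115/2*(-1/204))) = -3143/965 + 43395/(115/408) = -3143/965 + 43395*(408/115) = -3143/965 + 3541032/23 = 3417023591/22195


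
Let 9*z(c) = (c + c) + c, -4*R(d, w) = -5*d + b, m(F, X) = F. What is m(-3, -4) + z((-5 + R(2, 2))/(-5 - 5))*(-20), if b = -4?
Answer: -4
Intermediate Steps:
R(d, w) = 1 + 5*d/4 (R(d, w) = -(-5*d - 4)/4 = -(-4 - 5*d)/4 = 1 + 5*d/4)
z(c) = c/3 (z(c) = ((c + c) + c)/9 = (2*c + c)/9 = (3*c)/9 = c/3)
m(-3, -4) + z((-5 + R(2, 2))/(-5 - 5))*(-20) = -3 + (((-5 + (1 + (5/4)*2))/(-5 - 5))/3)*(-20) = -3 + (((-5 + (1 + 5/2))/(-10))/3)*(-20) = -3 + (((-5 + 7/2)*(-1/10))/3)*(-20) = -3 + ((-3/2*(-1/10))/3)*(-20) = -3 + ((1/3)*(3/20))*(-20) = -3 + (1/20)*(-20) = -3 - 1 = -4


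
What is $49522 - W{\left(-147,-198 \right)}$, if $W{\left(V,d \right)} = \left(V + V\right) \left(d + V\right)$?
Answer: $-51908$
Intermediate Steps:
$W{\left(V,d \right)} = 2 V \left(V + d\right)$
$49522 - W{\left(-147,-198 \right)} = 49522 - 2 \left(-147\right) \left(-147 - 198\right) = 49522 - 2 \left(-147\right) \left(-345\right) = 49522 - 101430 = -51908$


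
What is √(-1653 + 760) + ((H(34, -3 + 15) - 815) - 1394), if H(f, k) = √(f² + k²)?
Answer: -2209 + 10*√13 + I*√893 ≈ -2172.9 + 29.883*I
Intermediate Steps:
√(-1653 + 760) + ((H(34, -3 + 15) - 815) - 1394) = √(-1653 + 760) + ((√(34² + (-3 + 15)²) - 815) - 1394) = √(-893) + ((√(1156 + 12²) - 815) - 1394) = I*√893 + ((√(1156 + 144) - 815) - 1394) = I*√893 + ((√1300 - 815) - 1394) = I*√893 + ((10*√13 - 815) - 1394) = I*√893 + ((-815 + 10*√13) - 1394) = I*√893 + (-2209 + 10*√13) = -2209 + 10*√13 + I*√893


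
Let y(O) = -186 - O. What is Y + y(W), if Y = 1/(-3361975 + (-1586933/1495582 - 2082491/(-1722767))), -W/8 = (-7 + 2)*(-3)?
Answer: -571709187937137787328/8662260384251491999 ≈ -66.000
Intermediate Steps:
W = -120 (W = -8*(-7 + 2)*(-3) = -(-40)*(-3) = -8*15 = -120)
Y = -2576539315394/8662260384251491999 (Y = 1/(-3361975 + (-1586933*1/1495582 - 2082491*(-1/1722767))) = 1/(-3361975 + (-1586933/1495582 + 2082491/1722767)) = 1/(-3361975 + 380620251151/2576539315394) = 1/(-8662260384251491999/2576539315394) = -2576539315394/8662260384251491999 ≈ -2.9744e-7)
Y + y(W) = -2576539315394/8662260384251491999 + (-186 - 1*(-120)) = -2576539315394/8662260384251491999 + (-186 + 120) = -2576539315394/8662260384251491999 - 66 = -571709187937137787328/8662260384251491999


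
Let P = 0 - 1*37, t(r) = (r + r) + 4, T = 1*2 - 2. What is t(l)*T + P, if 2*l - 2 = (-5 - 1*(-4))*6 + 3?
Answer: -37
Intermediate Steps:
l = -½ (l = 1 + ((-5 - 1*(-4))*6 + 3)/2 = 1 + ((-5 + 4)*6 + 3)/2 = 1 + (-1*6 + 3)/2 = 1 + (-6 + 3)/2 = 1 + (½)*(-3) = 1 - 3/2 = -½ ≈ -0.50000)
T = 0 (T = 2 - 2 = 0)
t(r) = 4 + 2*r (t(r) = 2*r + 4 = 4 + 2*r)
P = -37 (P = 0 - 37 = -37)
t(l)*T + P = (4 + 2*(-½))*0 - 37 = (4 - 1)*0 - 37 = 3*0 - 37 = 0 - 37 = -37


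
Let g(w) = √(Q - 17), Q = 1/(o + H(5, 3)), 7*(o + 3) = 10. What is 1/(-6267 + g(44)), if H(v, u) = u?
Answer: -62670/392753053 - I*√1630/392753053 ≈ -0.00015957 - 1.028e-7*I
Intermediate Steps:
o = -11/7 (o = -3 + (⅐)*10 = -3 + 10/7 = -11/7 ≈ -1.5714)
Q = 7/10 (Q = 1/(-11/7 + 3) = 1/(10/7) = 7/10 ≈ 0.70000)
g(w) = I*√1630/10 (g(w) = √(7/10 - 17) = √(-163/10) = I*√1630/10)
1/(-6267 + g(44)) = 1/(-6267 + I*√1630/10)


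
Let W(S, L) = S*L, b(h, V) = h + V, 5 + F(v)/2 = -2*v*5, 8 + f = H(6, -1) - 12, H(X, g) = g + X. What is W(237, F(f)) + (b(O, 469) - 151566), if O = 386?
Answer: -81981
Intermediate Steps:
H(X, g) = X + g
f = -15 (f = -8 + ((6 - 1) - 12) = -8 + (5 - 12) = -8 - 7 = -15)
F(v) = -10 - 20*v (F(v) = -10 + 2*(-2*v*5) = -10 + 2*(-10*v) = -10 - 20*v)
b(h, V) = V + h
W(S, L) = L*S
W(237, F(f)) + (b(O, 469) - 151566) = (-10 - 20*(-15))*237 + ((469 + 386) - 151566) = (-10 + 300)*237 + (855 - 151566) = 290*237 - 150711 = 68730 - 150711 = -81981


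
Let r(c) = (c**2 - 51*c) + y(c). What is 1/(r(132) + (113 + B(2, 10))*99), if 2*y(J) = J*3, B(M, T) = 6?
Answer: 1/22671 ≈ 4.4109e-5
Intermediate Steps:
y(J) = 3*J/2 (y(J) = (J*3)/2 = (3*J)/2 = 3*J/2)
r(c) = c**2 - 99*c/2 (r(c) = (c**2 - 51*c) + 3*c/2 = c**2 - 99*c/2)
1/(r(132) + (113 + B(2, 10))*99) = 1/((1/2)*132*(-99 + 2*132) + (113 + 6)*99) = 1/((1/2)*132*(-99 + 264) + 119*99) = 1/((1/2)*132*165 + 11781) = 1/(10890 + 11781) = 1/22671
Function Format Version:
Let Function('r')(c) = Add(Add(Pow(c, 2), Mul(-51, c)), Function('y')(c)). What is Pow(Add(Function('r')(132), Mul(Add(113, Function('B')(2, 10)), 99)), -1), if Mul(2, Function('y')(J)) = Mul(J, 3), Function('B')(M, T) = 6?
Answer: Rational(1, 22671) ≈ 4.4109e-5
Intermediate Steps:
Function('y')(J) = Mul(Rational(3, 2), J) (Function('y')(J) = Mul(Rational(1, 2), Mul(J, 3)) = Mul(Rational(1, 2), Mul(3, J)) = Mul(Rational(3, 2), J))
Function('r')(c) = Add(Pow(c, 2), Mul(Rational(-99, 2), c)) (Function('r')(c) = Add(Add(Pow(c, 2), Mul(-51, c)), Mul(Rational(3, 2), c)) = Add(Pow(c, 2), Mul(Rational(-99, 2), c)))
Pow(Add(Function('r')(132), Mul(Add(113, Function('B')(2, 10)), 99)), -1) = Pow(Add(Mul(Rational(1, 2), 132, Add(-99, Mul(2, 132))), Mul(Add(113, 6), 99)), -1) = Pow(Add(Mul(Rational(1, 2), 132, Add(-99, 264)), Mul(119, 99)), -1) = Pow(Add(Mul(Rational(1, 2), 132, 165), 11781), -1) = Pow(Add(10890, 11781), -1) = Pow(22671, -1) = Rational(1, 22671)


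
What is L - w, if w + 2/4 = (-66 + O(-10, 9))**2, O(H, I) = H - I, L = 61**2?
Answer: -7007/2 ≈ -3503.5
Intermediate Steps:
L = 3721
w = 14449/2 (w = -1/2 + (-66 + (-10 - 1*9))**2 = -1/2 + (-66 + (-10 - 9))**2 = -1/2 + (-66 - 19)**2 = -1/2 + (-85)**2 = -1/2 + 7225 = 14449/2 ≈ 7224.5)
L - w = 3721 - 1*14449/2 = 3721 - 14449/2 = -7007/2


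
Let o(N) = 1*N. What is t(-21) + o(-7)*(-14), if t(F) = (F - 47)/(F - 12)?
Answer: 3302/33 ≈ 100.06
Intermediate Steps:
t(F) = (-47 + F)/(-12 + F)
o(N) = N
t(-21) + o(-7)*(-14) = (-47 - 21)/(-12 - 21) - 7*(-14) = -68/(-33) + 98 = -1/33*(-68) + 98 = 68/33 + 98 = 3302/33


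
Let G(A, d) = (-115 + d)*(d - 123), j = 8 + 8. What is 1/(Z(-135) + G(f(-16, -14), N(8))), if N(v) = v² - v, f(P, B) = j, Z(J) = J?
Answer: 1/3818 ≈ 0.00026192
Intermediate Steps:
j = 16
f(P, B) = 16
G(A, d) = (-123 + d)*(-115 + d) (G(A, d) = (-115 + d)*(-123 + d) = (-123 + d)*(-115 + d))
1/(Z(-135) + G(f(-16, -14), N(8))) = 1/(-135 + (14145 + (8*(-1 + 8))² - 1904*(-1 + 8))) = 1/(-135 + (14145 + (8*7)² - 1904*7)) = 1/(-135 + (14145 + 56² - 238*56)) = 1/(-135 + (14145 + 3136 - 13328)) = 1/(-135 + 3953) = 1/3818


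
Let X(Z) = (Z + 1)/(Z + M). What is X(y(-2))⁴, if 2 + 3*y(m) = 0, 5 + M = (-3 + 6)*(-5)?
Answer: 1/14776336 ≈ 6.7676e-8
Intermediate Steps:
M = -20 (M = -5 + (-3 + 6)*(-5) = -5 + 3*(-5) = -5 - 15 = -20)
y(m) = -⅔ (y(m) = -⅔ + (⅓)*0 = -⅔ + 0 = -⅔)
X(Z) = (1 + Z)/(-20 + Z) (X(Z) = (Z + 1)/(Z - 20) = (1 + Z)/(-20 + Z))
X(y(-2))⁴ = ((1 - ⅔)/(-20 - ⅔))⁴ = ((⅓)/(-62/3))⁴ = (-3/62*⅓)⁴ = (-1/62)⁴ = 1/14776336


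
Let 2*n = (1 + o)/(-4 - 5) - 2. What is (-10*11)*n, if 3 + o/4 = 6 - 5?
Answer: 605/9 ≈ 67.222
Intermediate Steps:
o = -8 (o = -12 + 4*(6 - 5) = -12 + 4*1 = -12 + 4 = -8)
n = -11/18 (n = ((1 - 8)/(-4 - 5) - 2)/2 = (-7/(-9) - 2)/2 = (-7*(-⅑) - 2)/2 = (7/9 - 2)/2 = (½)*(-11/9) = -11/18 ≈ -0.61111)
(-10*11)*n = -10*11*(-11/18) = -110*(-11/18) = 605/9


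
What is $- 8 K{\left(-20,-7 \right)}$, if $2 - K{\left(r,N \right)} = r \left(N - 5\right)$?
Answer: $1904$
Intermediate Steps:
$K{\left(r,N \right)} = 2 - r \left(-5 + N\right)$ ($K{\left(r,N \right)} = 2 - r \left(N - 5\right) = 2 - r \left(-5 + N\right)$)
$- 8 K{\left(-20,-7 \right)} = - 8 \left(2 + 5 \left(-20\right) - \left(-7\right) \left(-20\right)\right) = - 8 \left(2 - 100 - 140\right) = \left(-8\right) \left(-238\right) = 1904$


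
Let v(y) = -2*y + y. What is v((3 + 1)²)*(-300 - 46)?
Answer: 5536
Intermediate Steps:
v(y) = -y
v((3 + 1)²)*(-300 - 46) = (-(3 + 1)²)*(-300 - 46) = -1*4²*(-346) = -1*16*(-346) = -16*(-346) = 5536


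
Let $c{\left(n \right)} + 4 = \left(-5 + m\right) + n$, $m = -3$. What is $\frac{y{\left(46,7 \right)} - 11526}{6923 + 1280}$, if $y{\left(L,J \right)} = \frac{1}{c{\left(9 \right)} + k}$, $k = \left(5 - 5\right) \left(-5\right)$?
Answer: $- \frac{34579}{24609} \approx -1.4051$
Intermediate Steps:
$c{\left(n \right)} = -12 + n$ ($c{\left(n \right)} = -4 + \left(\left(-5 - 3\right) + n\right) = -4 + \left(-8 + n\right) = -12 + n$)
$k = 0$ ($k = 0 \left(-5\right) = 0$)
$y{\left(L,J \right)} = - \frac{1}{3}$ ($y{\left(L,J \right)} = \frac{1}{\left(-12 + 9\right) + 0} = \frac{1}{-3 + 0} = \frac{1}{-3} = - \frac{1}{3}$)
$\frac{y{\left(46,7 \right)} - 11526}{6923 + 1280} = \frac{- \frac{1}{3} - 11526}{6923 + 1280} = - \frac{34579}{3 \cdot 8203} = \left(- \frac{34579}{3}\right) \frac{1}{8203} = - \frac{34579}{24609}$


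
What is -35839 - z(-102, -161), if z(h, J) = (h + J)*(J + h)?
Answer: -105008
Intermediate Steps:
z(h, J) = (J + h)² (z(h, J) = (J + h)*(J + h) = (J + h)²)
-35839 - z(-102, -161) = -35839 - (-161 - 102)² = -35839 - 1*(-263)² = -35839 - 1*69169 = -35839 - 69169 = -105008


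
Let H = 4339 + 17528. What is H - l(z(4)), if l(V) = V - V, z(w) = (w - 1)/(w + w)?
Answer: 21867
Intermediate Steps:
z(w) = (-1 + w)/(2*w) (z(w) = (-1 + w)/((2*w)) = (-1 + w)*(1/(2*w)) = (-1 + w)/(2*w))
H = 21867
l(V) = 0
H - l(z(4)) = 21867 - 1*0 = 21867 + 0 = 21867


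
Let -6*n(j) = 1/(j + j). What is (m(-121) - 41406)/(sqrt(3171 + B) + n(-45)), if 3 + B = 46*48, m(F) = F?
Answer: 22424580/1567641599 - 193748371200*sqrt(21)/1567641599 ≈ -566.36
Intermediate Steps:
B = 2205 (B = -3 + 46*48 = -3 + 2208 = 2205)
n(j) = -1/(12*j) (n(j) = -1/(6*(j + j)) = -1/(2*j)/6 = -1/(12*j))
(m(-121) - 41406)/(sqrt(3171 + B) + n(-45)) = (-121 - 41406)/(sqrt(3171 + 2205) - 1/12/(-45)) = -41527/(sqrt(5376) - 1/12*(-1/45)) = -41527/(16*sqrt(21) + 1/540) = -41527/(1/540 + 16*sqrt(21))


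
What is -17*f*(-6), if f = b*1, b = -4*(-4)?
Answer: 1632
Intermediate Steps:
b = 16
f = 16 (f = 16*1 = 16)
-17*f*(-6) = -17*16*(-6) = -272*(-6) = 1632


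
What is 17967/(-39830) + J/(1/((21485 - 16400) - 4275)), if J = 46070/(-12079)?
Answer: -1486541184393/481106570 ≈ -3089.8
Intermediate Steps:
J = -46070/12079 (J = 46070*(-1/12079) = -46070/12079 ≈ -3.8141)
17967/(-39830) + J/(1/((21485 - 16400) - 4275)) = 17967/(-39830) - 46070/(12079*(1/((21485 - 16400) - 4275))) = 17967*(-1/39830) - 46070/(12079*(1/(5085 - 4275))) = -17967/39830 - 46070/(12079*(1/810)) = -17967/39830 - 46070/(12079*1/810) = -17967/39830 - 46070/12079*810 = -17967/39830 - 37316700/12079 = -1486541184393/481106570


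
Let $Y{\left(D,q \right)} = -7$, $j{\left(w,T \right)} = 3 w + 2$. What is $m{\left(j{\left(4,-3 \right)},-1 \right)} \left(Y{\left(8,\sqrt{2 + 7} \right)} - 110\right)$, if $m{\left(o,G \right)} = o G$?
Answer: $1638$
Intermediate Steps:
$j{\left(w,T \right)} = 2 + 3 w$
$m{\left(o,G \right)} = G o$
$m{\left(j{\left(4,-3 \right)},-1 \right)} \left(Y{\left(8,\sqrt{2 + 7} \right)} - 110\right) = - (2 + 3 \cdot 4) \left(-7 - 110\right) = - (2 + 12) \left(-117\right) = \left(-1\right) 14 \left(-117\right) = \left(-14\right) \left(-117\right) = 1638$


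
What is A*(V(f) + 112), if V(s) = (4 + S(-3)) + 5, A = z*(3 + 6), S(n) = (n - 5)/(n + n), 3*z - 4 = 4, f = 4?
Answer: 2936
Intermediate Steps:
z = 8/3 (z = 4/3 + (1/3)*4 = 4/3 + 4/3 = 8/3 ≈ 2.6667)
S(n) = (-5 + n)/(2*n) (S(n) = (-5 + n)/((2*n)) = (-5 + n)*(1/(2*n)) = (-5 + n)/(2*n))
A = 24 (A = 8*(3 + 6)/3 = (8/3)*9 = 24)
V(s) = 31/3 (V(s) = (4 + (1/2)*(-5 - 3)/(-3)) + 5 = (4 + (1/2)*(-1/3)*(-8)) + 5 = (4 + 4/3) + 5 = 16/3 + 5 = 31/3)
A*(V(f) + 112) = 24*(31/3 + 112) = 24*(367/3) = 2936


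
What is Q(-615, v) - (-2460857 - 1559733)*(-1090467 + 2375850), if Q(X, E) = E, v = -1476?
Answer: 5167998034494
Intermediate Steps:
Q(-615, v) - (-2460857 - 1559733)*(-1090467 + 2375850) = -1476 - (-2460857 - 1559733)*(-1090467 + 2375850) = -1476 - (-4020590)*1285383 = -1476 - 1*(-5167998035970) = -1476 + 5167998035970 = 5167998034494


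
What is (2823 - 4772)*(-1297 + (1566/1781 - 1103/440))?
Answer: 1983412485367/783640 ≈ 2.5310e+6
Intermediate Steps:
(2823 - 4772)*(-1297 + (1566/1781 - 1103/440)) = -1949*(-1297 + (1566*(1/1781) - 1103*1/440)) = -1949*(-1297 + (1566/1781 - 1103/440)) = -1949*(-1297 - 1275403/783640) = -1949*(-1017656483/783640) = 1983412485367/783640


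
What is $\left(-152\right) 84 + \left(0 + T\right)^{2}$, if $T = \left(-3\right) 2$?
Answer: $-12732$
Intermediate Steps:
$T = -6$
$\left(-152\right) 84 + \left(0 + T\right)^{2} = \left(-152\right) 84 + \left(0 - 6\right)^{2} = -12768 + \left(-6\right)^{2} = -12768 + 36 = -12732$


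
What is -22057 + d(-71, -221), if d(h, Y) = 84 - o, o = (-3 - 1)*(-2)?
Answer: -21981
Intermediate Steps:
o = 8 (o = -4*(-2) = 8)
d(h, Y) = 76 (d(h, Y) = 84 - 1*8 = 84 - 8 = 76)
-22057 + d(-71, -221) = -22057 + 76 = -21981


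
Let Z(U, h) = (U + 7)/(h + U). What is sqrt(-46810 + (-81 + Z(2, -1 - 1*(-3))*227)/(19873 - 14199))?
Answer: I*sqrt(6028046484634)/11348 ≈ 216.36*I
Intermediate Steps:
Z(U, h) = (7 + U)/(U + h)
sqrt(-46810 + (-81 + Z(2, -1 - 1*(-3))*227)/(19873 - 14199)) = sqrt(-46810 + (-81 + ((7 + 2)/(2 + (-1 - 1*(-3))))*227)/(19873 - 14199)) = sqrt(-46810 + (-81 + (9/(2 + (-1 + 3)))*227)/5674) = sqrt(-46810 + (-81 + (9/(2 + 2))*227)*(1/5674)) = sqrt(-46810 + (-81 + (9/4)*227)*(1/5674)) = sqrt(-46810 + (-81 + 2043/4)*(1/5674)) = sqrt(-46810 + (1719/4)*(1/5674)) = sqrt(-46810 + 1719/22696) = sqrt(-1062398041/22696) = I*sqrt(6028046484634)/11348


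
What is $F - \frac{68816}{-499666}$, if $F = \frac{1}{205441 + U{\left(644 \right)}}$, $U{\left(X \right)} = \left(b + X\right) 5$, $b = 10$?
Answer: $\frac{7181577921}{52142895263} \approx 0.13773$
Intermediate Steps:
$U{\left(X \right)} = 50 + 5 X$ ($U{\left(X \right)} = \left(10 + X\right) 5 = 50 + 5 X$)
$F = \frac{1}{208711}$ ($F = \frac{1}{205441 + \left(50 + 5 \cdot 644\right)} = \frac{1}{205441 + \left(50 + 3220\right)} = \frac{1}{205441 + 3270} = \frac{1}{208711} \approx 4.7913 \cdot 10^{-6}$)
$F - \frac{68816}{-499666} = \frac{1}{208711} - \frac{68816}{-499666} = \frac{1}{208711} - 68816 \left(- \frac{1}{499666}\right) = \frac{1}{208711} - - \frac{34408}{249833} = \frac{1}{208711} + \frac{34408}{249833} = \frac{7181577921}{52142895263}$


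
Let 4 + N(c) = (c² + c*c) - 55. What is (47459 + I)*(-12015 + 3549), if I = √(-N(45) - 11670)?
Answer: -401787894 - 8466*I*√15661 ≈ -4.0179e+8 - 1.0595e+6*I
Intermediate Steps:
N(c) = -59 + 2*c² (N(c) = -4 + ((c² + c*c) - 55) = -4 + ((c² + c²) - 55) = -4 + (2*c² - 55) = -4 + (-55 + 2*c²) = -59 + 2*c²)
I = I*√15661 (I = √(-(-59 + 2*45²) - 11670) = √(-(-59 + 2*2025) - 11670) = √(-(-59 + 4050) - 11670) = √(-1*3991 - 11670) = √(-3991 - 11670) = √(-15661) = I*√15661 ≈ 125.14*I)
(47459 + I)*(-12015 + 3549) = (47459 + I*√15661)*(-12015 + 3549) = (47459 + I*√15661)*(-8466) = -401787894 - 8466*I*√15661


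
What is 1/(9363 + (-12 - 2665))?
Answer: 1/6686 ≈ 0.00014957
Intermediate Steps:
1/(9363 + (-12 - 2665)) = 1/(9363 - 2677) = 1/6686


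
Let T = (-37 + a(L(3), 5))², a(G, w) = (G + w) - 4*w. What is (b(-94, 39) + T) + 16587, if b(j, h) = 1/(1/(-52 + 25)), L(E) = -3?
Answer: 19585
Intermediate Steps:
b(j, h) = -27 (b(j, h) = 1/(1/(-27)) = 1/(-1/27) = -27)
a(G, w) = G - 3*w
T = 3025 (T = (-37 + (-3 - 3*5))² = (-37 + (-3 - 15))² = (-37 - 18)² = (-55)² = 3025)
(b(-94, 39) + T) + 16587 = (-27 + 3025) + 16587 = 2998 + 16587 = 19585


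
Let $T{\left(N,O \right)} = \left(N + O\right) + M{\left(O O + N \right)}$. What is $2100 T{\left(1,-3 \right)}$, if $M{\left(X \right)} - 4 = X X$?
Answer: $214200$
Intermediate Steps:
$M{\left(X \right)} = 4 + X^{2}$ ($M{\left(X \right)} = 4 + X X = 4 + X^{2}$)
$T{\left(N,O \right)} = 4 + N + O + \left(N + O^{2}\right)^{2}$ ($T{\left(N,O \right)} = \left(N + O\right) + \left(4 + \left(O O + N\right)^{2}\right) = \left(N + O\right) + \left(4 + \left(O^{2} + N\right)^{2}\right) = \left(N + O\right) + \left(4 + \left(N + O^{2}\right)^{2}\right) = 4 + N + O + \left(N + O^{2}\right)^{2}$)
$2100 T{\left(1,-3 \right)} = 2100 \left(4 + 1 - 3 + \left(1 + \left(-3\right)^{2}\right)^{2}\right) = 2100 \left(4 + 1 - 3 + \left(1 + 9\right)^{2}\right) = 2100 \left(4 + 1 - 3 + 10^{2}\right) = 2100 \left(4 + 1 - 3 + 100\right) = 2100 \cdot 102 = 214200$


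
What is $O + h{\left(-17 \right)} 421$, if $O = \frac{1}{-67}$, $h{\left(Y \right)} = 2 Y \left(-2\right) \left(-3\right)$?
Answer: $- \frac{5754229}{67} \approx -85884.0$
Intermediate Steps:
$h{\left(Y \right)} = 12 Y$ ($h{\left(Y \right)} = - 4 Y \left(-3\right) = 12 Y$)
$O = - \frac{1}{67} \approx -0.014925$
$O + h{\left(-17 \right)} 421 = - \frac{1}{67} + 12 \left(-17\right) 421 = - \frac{1}{67} - 85884 = - \frac{5754229}{67}$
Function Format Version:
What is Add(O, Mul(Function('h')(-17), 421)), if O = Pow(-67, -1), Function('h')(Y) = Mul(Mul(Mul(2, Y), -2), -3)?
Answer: Rational(-5754229, 67) ≈ -85884.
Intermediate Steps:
Function('h')(Y) = Mul(12, Y) (Function('h')(Y) = Mul(Mul(-4, Y), -3) = Mul(12, Y))
O = Rational(-1, 67) ≈ -0.014925
Add(O, Mul(Function('h')(-17), 421)) = Add(Rational(-1, 67), Mul(Mul(12, -17), 421)) = Add(Rational(-1, 67), Mul(-204, 421)) = Add(Rational(-1, 67), -85884) = Rational(-5754229, 67)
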